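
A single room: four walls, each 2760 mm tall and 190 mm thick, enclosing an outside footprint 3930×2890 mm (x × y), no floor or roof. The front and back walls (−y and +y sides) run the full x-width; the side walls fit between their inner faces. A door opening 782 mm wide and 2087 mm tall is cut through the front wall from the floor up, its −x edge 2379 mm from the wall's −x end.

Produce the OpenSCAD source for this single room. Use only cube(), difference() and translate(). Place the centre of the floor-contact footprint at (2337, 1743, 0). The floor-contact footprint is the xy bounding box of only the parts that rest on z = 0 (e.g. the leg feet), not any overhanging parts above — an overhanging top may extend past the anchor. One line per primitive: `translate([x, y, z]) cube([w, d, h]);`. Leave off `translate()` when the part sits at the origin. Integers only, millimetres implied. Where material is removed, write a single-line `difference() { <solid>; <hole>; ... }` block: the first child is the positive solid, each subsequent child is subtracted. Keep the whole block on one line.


difference() { translate([372, 298, 0]) cube([3930, 190, 2760]); translate([2751, 298, 0]) cube([782, 190, 2087]); }
translate([372, 2998, 0]) cube([3930, 190, 2760]);
translate([372, 488, 0]) cube([190, 2510, 2760]);
translate([4112, 488, 0]) cube([190, 2510, 2760]);


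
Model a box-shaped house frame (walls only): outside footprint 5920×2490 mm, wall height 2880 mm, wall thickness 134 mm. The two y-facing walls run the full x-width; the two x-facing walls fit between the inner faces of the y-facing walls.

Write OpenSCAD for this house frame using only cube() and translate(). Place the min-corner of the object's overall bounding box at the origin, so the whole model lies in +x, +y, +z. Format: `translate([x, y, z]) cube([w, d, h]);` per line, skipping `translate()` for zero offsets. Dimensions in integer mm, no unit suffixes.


cube([5920, 134, 2880]);
translate([0, 2356, 0]) cube([5920, 134, 2880]);
translate([0, 134, 0]) cube([134, 2222, 2880]);
translate([5786, 134, 0]) cube([134, 2222, 2880]);


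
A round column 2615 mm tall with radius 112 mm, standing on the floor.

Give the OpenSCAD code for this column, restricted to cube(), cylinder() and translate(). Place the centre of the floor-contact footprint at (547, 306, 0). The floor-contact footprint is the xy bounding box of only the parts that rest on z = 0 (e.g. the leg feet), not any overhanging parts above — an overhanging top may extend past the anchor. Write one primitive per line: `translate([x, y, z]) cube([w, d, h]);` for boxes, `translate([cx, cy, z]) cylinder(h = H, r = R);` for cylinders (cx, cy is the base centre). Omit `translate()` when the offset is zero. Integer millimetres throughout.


translate([547, 306, 0]) cylinder(h = 2615, r = 112);


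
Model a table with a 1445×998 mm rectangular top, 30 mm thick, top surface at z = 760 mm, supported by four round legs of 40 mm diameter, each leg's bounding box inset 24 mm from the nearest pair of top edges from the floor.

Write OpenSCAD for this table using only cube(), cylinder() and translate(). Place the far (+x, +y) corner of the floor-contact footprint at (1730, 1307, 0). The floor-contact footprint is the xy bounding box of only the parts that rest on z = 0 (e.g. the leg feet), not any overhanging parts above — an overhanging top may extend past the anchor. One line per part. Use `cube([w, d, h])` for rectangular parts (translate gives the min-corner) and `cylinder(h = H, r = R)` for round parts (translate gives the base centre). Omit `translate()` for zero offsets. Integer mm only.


// leg_h = 760 - 30 = 730
translate([309, 333, 730]) cube([1445, 998, 30]);
translate([353, 377, 0]) cylinder(h = 730, r = 20);
translate([1710, 377, 0]) cylinder(h = 730, r = 20);
translate([353, 1287, 0]) cylinder(h = 730, r = 20);
translate([1710, 1287, 0]) cylinder(h = 730, r = 20);


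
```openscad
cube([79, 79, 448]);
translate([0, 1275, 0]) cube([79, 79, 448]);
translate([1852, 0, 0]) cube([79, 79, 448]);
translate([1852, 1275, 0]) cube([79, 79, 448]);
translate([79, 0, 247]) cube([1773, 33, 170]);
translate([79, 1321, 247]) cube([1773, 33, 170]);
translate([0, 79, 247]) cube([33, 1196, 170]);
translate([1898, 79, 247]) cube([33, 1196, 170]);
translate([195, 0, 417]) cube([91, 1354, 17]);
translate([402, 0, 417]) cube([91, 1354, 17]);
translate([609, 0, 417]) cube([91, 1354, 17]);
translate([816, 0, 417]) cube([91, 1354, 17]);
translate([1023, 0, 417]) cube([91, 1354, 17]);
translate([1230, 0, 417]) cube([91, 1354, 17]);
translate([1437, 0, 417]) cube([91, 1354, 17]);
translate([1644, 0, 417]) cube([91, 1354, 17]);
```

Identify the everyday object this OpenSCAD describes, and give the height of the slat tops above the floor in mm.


A bed frame. The slat-top height is 434 mm.

Four posts, four rails, and a row of slats — a bed frame. Slats sit on the rails at z = 247 + 170 = 417; with slat thickness 17, the top is 434 mm.


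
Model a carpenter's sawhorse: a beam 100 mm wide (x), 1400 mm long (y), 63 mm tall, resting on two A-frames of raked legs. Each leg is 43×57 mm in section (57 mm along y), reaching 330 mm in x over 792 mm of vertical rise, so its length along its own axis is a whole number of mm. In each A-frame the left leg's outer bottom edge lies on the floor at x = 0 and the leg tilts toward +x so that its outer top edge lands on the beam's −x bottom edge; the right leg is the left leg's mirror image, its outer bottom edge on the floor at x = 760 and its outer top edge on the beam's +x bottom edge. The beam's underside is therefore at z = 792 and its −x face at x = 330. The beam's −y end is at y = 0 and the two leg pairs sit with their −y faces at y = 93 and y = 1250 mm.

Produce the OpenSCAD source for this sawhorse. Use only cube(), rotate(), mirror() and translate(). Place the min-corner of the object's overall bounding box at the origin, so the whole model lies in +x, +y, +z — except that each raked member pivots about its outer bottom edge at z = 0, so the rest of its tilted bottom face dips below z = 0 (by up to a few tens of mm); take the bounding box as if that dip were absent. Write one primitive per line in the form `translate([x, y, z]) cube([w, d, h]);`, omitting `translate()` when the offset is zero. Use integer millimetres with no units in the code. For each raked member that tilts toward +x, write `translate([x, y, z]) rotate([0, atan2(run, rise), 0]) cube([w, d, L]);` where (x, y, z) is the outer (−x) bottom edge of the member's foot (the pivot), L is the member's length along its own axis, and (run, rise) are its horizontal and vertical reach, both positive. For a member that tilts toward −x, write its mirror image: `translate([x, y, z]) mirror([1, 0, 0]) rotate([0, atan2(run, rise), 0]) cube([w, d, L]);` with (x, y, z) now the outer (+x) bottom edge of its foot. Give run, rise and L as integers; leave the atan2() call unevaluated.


// leg length = √(330² + 792²) = 858
// right-leg outer foot x = 2·330 + 100 = 760
// beam min-corner = (330, 0, 792)
translate([330, 0, 792]) cube([100, 1400, 63]);
translate([0, 93, 0]) rotate([0, atan2(330, 792), 0]) cube([43, 57, 858]);
translate([760, 93, 0]) mirror([1, 0, 0]) rotate([0, atan2(330, 792), 0]) cube([43, 57, 858]);
translate([0, 1250, 0]) rotate([0, atan2(330, 792), 0]) cube([43, 57, 858]);
translate([760, 1250, 0]) mirror([1, 0, 0]) rotate([0, atan2(330, 792), 0]) cube([43, 57, 858]);


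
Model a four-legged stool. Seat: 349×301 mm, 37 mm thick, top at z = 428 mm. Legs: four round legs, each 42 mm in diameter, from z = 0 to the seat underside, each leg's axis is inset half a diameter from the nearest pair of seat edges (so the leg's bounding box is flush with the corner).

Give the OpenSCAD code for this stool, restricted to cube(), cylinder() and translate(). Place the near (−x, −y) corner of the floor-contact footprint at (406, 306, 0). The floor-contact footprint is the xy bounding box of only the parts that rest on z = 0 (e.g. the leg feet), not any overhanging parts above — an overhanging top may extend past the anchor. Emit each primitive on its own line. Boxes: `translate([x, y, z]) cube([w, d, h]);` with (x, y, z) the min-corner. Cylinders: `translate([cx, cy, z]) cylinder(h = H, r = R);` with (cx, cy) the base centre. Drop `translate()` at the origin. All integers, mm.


// leg_h = 428 - 37 = 391
translate([406, 306, 391]) cube([349, 301, 37]);
translate([427, 327, 0]) cylinder(h = 391, r = 21);
translate([734, 327, 0]) cylinder(h = 391, r = 21);
translate([427, 586, 0]) cylinder(h = 391, r = 21);
translate([734, 586, 0]) cylinder(h = 391, r = 21);


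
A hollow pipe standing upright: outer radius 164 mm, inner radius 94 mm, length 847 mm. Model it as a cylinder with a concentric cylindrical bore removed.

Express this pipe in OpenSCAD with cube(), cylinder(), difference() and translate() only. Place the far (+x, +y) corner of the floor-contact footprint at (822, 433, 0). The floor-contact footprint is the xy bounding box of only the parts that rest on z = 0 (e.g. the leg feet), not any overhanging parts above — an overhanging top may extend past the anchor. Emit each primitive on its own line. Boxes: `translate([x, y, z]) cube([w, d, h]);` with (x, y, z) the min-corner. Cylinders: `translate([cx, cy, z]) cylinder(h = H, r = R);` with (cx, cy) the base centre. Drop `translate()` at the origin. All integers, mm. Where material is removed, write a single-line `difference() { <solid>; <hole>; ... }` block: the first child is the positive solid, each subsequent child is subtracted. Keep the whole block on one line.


difference() { translate([658, 269, 0]) cylinder(h = 847, r = 164); translate([658, 269, 0]) cylinder(h = 847, r = 94); }


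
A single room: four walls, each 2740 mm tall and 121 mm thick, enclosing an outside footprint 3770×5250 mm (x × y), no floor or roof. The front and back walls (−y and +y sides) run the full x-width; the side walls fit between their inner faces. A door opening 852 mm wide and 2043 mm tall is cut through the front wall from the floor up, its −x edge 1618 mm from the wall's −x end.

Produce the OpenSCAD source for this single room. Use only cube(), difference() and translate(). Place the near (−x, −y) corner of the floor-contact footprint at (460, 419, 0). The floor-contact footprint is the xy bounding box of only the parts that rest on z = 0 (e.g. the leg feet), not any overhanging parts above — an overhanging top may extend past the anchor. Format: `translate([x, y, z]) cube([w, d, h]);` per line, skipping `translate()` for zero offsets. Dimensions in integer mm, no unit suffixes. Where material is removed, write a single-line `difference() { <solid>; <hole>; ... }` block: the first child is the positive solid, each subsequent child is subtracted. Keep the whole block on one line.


difference() { translate([460, 419, 0]) cube([3770, 121, 2740]); translate([2078, 419, 0]) cube([852, 121, 2043]); }
translate([460, 5548, 0]) cube([3770, 121, 2740]);
translate([460, 540, 0]) cube([121, 5008, 2740]);
translate([4109, 540, 0]) cube([121, 5008, 2740]);


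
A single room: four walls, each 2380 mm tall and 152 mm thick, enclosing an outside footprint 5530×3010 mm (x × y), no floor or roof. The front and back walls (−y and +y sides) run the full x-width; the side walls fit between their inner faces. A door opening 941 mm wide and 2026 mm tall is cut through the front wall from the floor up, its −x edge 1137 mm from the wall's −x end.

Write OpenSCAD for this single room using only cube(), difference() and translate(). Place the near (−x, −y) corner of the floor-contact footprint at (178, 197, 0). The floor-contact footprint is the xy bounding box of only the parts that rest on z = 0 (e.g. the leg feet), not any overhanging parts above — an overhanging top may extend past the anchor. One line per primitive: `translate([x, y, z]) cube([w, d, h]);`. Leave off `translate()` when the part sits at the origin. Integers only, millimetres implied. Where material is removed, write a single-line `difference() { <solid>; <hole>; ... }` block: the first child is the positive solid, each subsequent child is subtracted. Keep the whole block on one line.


difference() { translate([178, 197, 0]) cube([5530, 152, 2380]); translate([1315, 197, 0]) cube([941, 152, 2026]); }
translate([178, 3055, 0]) cube([5530, 152, 2380]);
translate([178, 349, 0]) cube([152, 2706, 2380]);
translate([5556, 349, 0]) cube([152, 2706, 2380]);


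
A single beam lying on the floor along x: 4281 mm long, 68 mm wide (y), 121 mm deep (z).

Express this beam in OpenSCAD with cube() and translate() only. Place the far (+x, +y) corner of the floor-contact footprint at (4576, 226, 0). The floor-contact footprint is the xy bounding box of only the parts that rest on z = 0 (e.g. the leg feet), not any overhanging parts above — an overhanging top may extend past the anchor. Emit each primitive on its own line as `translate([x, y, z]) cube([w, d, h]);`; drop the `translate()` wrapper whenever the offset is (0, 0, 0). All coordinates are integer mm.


translate([295, 158, 0]) cube([4281, 68, 121]);


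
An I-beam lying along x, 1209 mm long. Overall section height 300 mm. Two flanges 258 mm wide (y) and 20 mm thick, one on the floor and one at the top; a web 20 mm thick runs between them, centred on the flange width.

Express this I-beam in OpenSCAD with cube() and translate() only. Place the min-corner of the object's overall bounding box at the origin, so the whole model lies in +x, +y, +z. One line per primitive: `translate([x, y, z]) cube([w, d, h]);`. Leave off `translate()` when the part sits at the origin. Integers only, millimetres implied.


cube([1209, 258, 20]);
translate([0, 119, 20]) cube([1209, 20, 260]);
translate([0, 0, 280]) cube([1209, 258, 20]);


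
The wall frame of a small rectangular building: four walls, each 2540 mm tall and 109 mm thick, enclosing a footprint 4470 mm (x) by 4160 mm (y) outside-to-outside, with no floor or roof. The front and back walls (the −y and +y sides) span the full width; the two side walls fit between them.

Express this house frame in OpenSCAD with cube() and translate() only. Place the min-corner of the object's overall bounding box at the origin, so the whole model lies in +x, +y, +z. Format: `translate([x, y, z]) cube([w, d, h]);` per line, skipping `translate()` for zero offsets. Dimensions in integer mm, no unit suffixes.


cube([4470, 109, 2540]);
translate([0, 4051, 0]) cube([4470, 109, 2540]);
translate([0, 109, 0]) cube([109, 3942, 2540]);
translate([4361, 109, 0]) cube([109, 3942, 2540]);


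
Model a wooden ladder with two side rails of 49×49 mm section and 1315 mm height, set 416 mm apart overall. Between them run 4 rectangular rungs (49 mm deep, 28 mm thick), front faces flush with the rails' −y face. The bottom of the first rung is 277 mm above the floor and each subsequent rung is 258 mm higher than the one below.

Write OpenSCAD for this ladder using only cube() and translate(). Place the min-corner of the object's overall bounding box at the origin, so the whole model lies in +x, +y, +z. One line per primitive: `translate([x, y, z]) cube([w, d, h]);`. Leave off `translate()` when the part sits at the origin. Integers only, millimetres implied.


// rung span = 416 - 2*49 = 318
// rung[k] z = 277 + k*258
cube([49, 49, 1315]);
translate([367, 0, 0]) cube([49, 49, 1315]);
translate([49, 0, 277]) cube([318, 49, 28]);
translate([49, 0, 535]) cube([318, 49, 28]);
translate([49, 0, 793]) cube([318, 49, 28]);
translate([49, 0, 1051]) cube([318, 49, 28]);


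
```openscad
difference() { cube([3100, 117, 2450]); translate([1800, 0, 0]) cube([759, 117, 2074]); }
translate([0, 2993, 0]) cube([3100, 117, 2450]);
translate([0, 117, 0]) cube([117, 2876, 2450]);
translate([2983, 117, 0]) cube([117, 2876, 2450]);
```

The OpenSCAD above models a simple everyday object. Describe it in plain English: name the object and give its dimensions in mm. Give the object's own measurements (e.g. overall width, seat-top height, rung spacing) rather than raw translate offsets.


A single room: four walls, each 2450 mm tall and 117 mm thick, enclosing an outside footprint 3100×3110 mm (x × y), no floor or roof. The front and back walls (−y and +y sides) run the full x-width; the side walls fit between their inner faces. A door opening 759 mm wide and 2074 mm tall is cut through the front wall from the floor up, its −x edge 1800 mm from the wall's −x end.


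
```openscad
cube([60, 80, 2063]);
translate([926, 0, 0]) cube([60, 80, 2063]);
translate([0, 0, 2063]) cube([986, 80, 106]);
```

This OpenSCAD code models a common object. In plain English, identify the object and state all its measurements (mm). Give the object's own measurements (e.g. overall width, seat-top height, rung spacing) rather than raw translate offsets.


A door frame. The clear opening is 866 mm wide and 2063 mm high. Two 60 mm wide jambs, 80 mm deep, stand either side of the opening from the floor to the top of the opening. A 106 mm thick head sits across the top of both jambs, spanning the full outside width of the frame.


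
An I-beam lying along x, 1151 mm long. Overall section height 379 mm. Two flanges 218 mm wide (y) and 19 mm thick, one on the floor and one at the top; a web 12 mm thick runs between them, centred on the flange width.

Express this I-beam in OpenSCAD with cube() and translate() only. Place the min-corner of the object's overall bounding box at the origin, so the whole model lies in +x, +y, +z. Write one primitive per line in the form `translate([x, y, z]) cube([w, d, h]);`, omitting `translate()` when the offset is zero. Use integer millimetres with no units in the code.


cube([1151, 218, 19]);
translate([0, 103, 19]) cube([1151, 12, 341]);
translate([0, 0, 360]) cube([1151, 218, 19]);


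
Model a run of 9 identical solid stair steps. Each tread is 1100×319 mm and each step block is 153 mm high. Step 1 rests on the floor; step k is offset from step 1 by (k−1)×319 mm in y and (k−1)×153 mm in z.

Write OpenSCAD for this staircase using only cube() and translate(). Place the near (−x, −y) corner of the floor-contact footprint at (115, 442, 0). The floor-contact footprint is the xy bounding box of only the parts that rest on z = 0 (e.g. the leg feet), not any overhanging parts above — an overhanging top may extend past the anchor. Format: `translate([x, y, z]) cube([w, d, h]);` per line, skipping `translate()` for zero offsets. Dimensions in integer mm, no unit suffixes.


translate([115, 442, 0]) cube([1100, 319, 153]);
translate([115, 761, 153]) cube([1100, 319, 153]);
translate([115, 1080, 306]) cube([1100, 319, 153]);
translate([115, 1399, 459]) cube([1100, 319, 153]);
translate([115, 1718, 612]) cube([1100, 319, 153]);
translate([115, 2037, 765]) cube([1100, 319, 153]);
translate([115, 2356, 918]) cube([1100, 319, 153]);
translate([115, 2675, 1071]) cube([1100, 319, 153]);
translate([115, 2994, 1224]) cube([1100, 319, 153]);


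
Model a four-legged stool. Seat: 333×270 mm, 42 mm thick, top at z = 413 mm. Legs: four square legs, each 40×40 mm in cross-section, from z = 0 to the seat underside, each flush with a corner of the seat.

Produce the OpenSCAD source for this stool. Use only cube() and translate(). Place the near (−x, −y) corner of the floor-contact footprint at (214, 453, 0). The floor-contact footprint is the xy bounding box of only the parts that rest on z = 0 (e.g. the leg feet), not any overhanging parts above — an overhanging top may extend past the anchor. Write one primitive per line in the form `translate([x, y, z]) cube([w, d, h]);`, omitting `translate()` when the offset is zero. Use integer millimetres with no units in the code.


// leg_h = 413 - 42 = 371
translate([214, 453, 371]) cube([333, 270, 42]);
translate([214, 453, 0]) cube([40, 40, 371]);
translate([507, 453, 0]) cube([40, 40, 371]);
translate([214, 683, 0]) cube([40, 40, 371]);
translate([507, 683, 0]) cube([40, 40, 371]);


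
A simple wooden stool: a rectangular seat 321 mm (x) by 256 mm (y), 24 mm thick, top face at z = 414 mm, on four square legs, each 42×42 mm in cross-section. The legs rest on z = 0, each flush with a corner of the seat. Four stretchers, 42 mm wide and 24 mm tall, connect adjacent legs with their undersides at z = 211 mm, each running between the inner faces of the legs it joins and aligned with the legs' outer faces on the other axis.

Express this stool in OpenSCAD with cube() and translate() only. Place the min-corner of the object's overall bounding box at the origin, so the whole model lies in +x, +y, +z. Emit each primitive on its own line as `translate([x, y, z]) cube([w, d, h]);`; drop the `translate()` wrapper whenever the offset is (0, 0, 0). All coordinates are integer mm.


translate([0, 0, 390]) cube([321, 256, 24]);
cube([42, 42, 390]);
translate([279, 0, 0]) cube([42, 42, 390]);
translate([0, 214, 0]) cube([42, 42, 390]);
translate([279, 214, 0]) cube([42, 42, 390]);
translate([42, 0, 211]) cube([237, 42, 24]);
translate([42, 214, 211]) cube([237, 42, 24]);
translate([0, 42, 211]) cube([42, 172, 24]);
translate([279, 42, 211]) cube([42, 172, 24]);


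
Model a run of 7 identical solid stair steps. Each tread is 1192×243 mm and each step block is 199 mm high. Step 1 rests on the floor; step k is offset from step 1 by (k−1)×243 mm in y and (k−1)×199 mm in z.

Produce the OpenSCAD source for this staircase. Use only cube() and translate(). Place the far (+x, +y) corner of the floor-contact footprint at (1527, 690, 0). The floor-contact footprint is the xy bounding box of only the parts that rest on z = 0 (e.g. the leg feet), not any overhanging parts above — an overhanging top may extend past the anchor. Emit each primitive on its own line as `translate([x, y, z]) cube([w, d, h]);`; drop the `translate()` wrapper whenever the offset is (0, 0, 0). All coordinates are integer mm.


translate([335, 447, 0]) cube([1192, 243, 199]);
translate([335, 690, 199]) cube([1192, 243, 199]);
translate([335, 933, 398]) cube([1192, 243, 199]);
translate([335, 1176, 597]) cube([1192, 243, 199]);
translate([335, 1419, 796]) cube([1192, 243, 199]);
translate([335, 1662, 995]) cube([1192, 243, 199]);
translate([335, 1905, 1194]) cube([1192, 243, 199]);


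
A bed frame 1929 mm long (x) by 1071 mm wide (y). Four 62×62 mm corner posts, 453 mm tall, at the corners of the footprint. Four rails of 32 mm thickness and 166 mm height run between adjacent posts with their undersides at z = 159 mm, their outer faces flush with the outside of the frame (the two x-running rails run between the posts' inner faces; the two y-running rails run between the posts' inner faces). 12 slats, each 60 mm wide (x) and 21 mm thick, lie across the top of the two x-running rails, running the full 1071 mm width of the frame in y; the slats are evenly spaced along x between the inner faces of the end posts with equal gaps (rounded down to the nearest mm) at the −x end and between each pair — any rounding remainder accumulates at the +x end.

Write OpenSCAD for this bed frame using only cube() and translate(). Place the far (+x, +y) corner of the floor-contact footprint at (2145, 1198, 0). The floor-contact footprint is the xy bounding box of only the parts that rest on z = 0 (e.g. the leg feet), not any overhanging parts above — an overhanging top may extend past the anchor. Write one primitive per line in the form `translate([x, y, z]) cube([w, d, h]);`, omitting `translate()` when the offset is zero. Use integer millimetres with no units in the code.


translate([216, 127, 0]) cube([62, 62, 453]);
translate([216, 1136, 0]) cube([62, 62, 453]);
translate([2083, 127, 0]) cube([62, 62, 453]);
translate([2083, 1136, 0]) cube([62, 62, 453]);
translate([278, 127, 159]) cube([1805, 32, 166]);
translate([278, 1166, 159]) cube([1805, 32, 166]);
translate([216, 189, 159]) cube([32, 947, 166]);
translate([2113, 189, 159]) cube([32, 947, 166]);
translate([361, 127, 325]) cube([60, 1071, 21]);
translate([504, 127, 325]) cube([60, 1071, 21]);
translate([647, 127, 325]) cube([60, 1071, 21]);
translate([790, 127, 325]) cube([60, 1071, 21]);
translate([933, 127, 325]) cube([60, 1071, 21]);
translate([1076, 127, 325]) cube([60, 1071, 21]);
translate([1219, 127, 325]) cube([60, 1071, 21]);
translate([1362, 127, 325]) cube([60, 1071, 21]);
translate([1505, 127, 325]) cube([60, 1071, 21]);
translate([1648, 127, 325]) cube([60, 1071, 21]);
translate([1791, 127, 325]) cube([60, 1071, 21]);
translate([1934, 127, 325]) cube([60, 1071, 21]);


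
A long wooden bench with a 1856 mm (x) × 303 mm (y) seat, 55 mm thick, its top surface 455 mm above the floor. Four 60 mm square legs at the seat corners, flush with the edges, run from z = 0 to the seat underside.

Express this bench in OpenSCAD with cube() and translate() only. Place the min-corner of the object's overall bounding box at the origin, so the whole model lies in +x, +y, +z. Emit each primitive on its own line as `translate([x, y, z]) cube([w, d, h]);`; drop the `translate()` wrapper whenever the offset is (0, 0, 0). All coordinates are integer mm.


translate([0, 0, 400]) cube([1856, 303, 55]);
cube([60, 60, 400]);
translate([0, 243, 0]) cube([60, 60, 400]);
translate([1796, 0, 0]) cube([60, 60, 400]);
translate([1796, 243, 0]) cube([60, 60, 400]);


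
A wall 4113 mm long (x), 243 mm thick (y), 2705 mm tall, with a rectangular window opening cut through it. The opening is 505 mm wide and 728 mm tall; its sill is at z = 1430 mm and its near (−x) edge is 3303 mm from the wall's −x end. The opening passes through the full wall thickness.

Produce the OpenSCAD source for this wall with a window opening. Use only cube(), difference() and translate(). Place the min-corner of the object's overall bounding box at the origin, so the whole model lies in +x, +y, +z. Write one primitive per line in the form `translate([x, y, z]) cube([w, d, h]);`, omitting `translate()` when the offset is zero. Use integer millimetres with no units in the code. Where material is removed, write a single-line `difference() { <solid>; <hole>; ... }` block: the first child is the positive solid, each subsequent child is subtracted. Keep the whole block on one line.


difference() { cube([4113, 243, 2705]); translate([3303, 0, 1430]) cube([505, 243, 728]); }


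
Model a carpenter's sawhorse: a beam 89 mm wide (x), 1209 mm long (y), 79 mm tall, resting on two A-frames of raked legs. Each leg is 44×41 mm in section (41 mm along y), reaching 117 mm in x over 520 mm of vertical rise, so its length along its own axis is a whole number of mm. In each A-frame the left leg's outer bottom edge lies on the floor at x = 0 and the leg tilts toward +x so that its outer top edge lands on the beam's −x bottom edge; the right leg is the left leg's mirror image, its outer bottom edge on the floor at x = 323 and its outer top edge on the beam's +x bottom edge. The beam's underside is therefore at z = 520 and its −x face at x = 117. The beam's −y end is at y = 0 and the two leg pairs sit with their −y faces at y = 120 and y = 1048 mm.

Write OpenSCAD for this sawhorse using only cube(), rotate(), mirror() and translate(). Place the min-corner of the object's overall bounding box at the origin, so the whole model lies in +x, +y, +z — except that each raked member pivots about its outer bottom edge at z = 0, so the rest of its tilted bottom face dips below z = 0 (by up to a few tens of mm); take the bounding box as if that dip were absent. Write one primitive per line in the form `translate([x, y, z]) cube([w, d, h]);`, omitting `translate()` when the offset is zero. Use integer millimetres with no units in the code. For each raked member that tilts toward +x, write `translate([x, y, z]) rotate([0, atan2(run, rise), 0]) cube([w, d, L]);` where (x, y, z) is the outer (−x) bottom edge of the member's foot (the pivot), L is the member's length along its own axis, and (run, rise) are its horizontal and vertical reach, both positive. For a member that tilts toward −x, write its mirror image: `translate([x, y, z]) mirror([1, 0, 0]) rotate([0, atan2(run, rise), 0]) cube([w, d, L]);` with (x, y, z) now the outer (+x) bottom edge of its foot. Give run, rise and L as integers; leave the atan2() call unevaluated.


translate([117, 0, 520]) cube([89, 1209, 79]);
translate([0, 120, 0]) rotate([0, atan2(117, 520), 0]) cube([44, 41, 533]);
translate([323, 120, 0]) mirror([1, 0, 0]) rotate([0, atan2(117, 520), 0]) cube([44, 41, 533]);
translate([0, 1048, 0]) rotate([0, atan2(117, 520), 0]) cube([44, 41, 533]);
translate([323, 1048, 0]) mirror([1, 0, 0]) rotate([0, atan2(117, 520), 0]) cube([44, 41, 533]);


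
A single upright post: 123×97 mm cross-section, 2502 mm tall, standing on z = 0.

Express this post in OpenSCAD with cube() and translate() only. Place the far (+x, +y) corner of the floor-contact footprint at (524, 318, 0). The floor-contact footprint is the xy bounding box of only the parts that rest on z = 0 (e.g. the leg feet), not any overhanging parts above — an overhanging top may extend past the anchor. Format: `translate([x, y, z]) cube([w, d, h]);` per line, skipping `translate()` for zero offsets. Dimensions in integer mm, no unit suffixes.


translate([401, 221, 0]) cube([123, 97, 2502]);


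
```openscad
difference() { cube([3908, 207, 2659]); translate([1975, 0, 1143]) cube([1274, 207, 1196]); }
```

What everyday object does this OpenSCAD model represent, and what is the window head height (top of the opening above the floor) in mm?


A wall with a window opening. The window head height is 2339 mm.

A wall with a rectangular opening subtracted — a window. Sill at z = 1143, opening 1196 mm tall, so the head is at 1143 + 1196 = 2339 mm.


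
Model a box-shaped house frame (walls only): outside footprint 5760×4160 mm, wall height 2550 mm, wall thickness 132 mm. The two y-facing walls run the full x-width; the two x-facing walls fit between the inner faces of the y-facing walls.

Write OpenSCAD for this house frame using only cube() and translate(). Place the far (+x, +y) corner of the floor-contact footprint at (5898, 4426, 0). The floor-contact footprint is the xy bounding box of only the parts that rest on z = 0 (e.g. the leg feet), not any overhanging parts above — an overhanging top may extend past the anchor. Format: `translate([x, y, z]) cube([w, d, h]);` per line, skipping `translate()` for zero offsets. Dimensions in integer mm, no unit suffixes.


translate([138, 266, 0]) cube([5760, 132, 2550]);
translate([138, 4294, 0]) cube([5760, 132, 2550]);
translate([138, 398, 0]) cube([132, 3896, 2550]);
translate([5766, 398, 0]) cube([132, 3896, 2550]);


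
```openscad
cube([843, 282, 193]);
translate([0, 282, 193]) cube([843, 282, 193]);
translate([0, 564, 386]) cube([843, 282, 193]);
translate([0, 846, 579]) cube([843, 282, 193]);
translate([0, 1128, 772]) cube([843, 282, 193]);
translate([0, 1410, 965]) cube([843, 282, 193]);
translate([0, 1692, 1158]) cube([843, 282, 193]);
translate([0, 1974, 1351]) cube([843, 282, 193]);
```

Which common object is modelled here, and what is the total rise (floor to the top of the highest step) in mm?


A staircase. The total rise is 1544 mm.

8 identical blocks, each offset up and back from the previous — a staircase. Each step is 193 mm tall and there are 8 of them, so the total rise is 8 × 193 = 1544 mm.


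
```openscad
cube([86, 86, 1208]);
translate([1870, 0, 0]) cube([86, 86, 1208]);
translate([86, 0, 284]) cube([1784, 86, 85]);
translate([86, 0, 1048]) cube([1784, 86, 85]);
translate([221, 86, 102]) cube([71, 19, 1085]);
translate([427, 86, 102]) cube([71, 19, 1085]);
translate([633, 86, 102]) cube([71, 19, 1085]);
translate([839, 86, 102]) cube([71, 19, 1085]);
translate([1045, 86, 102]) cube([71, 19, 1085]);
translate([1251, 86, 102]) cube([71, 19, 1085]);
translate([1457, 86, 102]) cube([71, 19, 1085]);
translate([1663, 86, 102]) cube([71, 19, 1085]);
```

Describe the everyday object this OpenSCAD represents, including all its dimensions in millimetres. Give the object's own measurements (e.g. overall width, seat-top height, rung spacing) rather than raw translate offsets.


A fence section. Two 86×86 mm posts, 1208 mm tall, stand on the floor with a clear span of 1784 mm between their inner faces. Two horizontal rails of 86×85 mm section span the gap between the posts with their undersides at z = 284 mm and z = 1048 mm, flush with the posts' −y face. 8 pickets, each 71 mm wide, 19 mm thick and 1085 mm tall, are fixed to the +y face of the rails with their bottoms at z = 102 mm, spaced across the span with a 135 mm gap after the −x post and between neighbouring pickets, with 136 mm left before the +x post.


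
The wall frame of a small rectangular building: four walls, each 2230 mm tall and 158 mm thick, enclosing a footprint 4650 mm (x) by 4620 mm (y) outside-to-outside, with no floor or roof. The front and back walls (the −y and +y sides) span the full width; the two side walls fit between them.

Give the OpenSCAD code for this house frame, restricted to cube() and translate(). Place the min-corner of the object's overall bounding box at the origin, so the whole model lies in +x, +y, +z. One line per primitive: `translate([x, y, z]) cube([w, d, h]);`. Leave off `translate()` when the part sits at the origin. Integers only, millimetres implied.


cube([4650, 158, 2230]);
translate([0, 4462, 0]) cube([4650, 158, 2230]);
translate([0, 158, 0]) cube([158, 4304, 2230]);
translate([4492, 158, 0]) cube([158, 4304, 2230]);


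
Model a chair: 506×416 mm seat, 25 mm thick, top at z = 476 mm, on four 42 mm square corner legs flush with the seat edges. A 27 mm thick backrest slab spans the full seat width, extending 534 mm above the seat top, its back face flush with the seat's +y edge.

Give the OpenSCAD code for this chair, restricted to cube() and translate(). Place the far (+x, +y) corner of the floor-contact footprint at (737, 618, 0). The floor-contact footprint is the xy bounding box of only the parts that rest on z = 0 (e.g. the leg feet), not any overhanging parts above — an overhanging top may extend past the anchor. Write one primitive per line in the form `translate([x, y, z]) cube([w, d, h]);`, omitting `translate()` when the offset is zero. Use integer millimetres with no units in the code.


// leg_h = 476 - 25 = 451
translate([231, 202, 451]) cube([506, 416, 25]);
translate([231, 202, 0]) cube([42, 42, 451]);
translate([695, 202, 0]) cube([42, 42, 451]);
translate([231, 576, 0]) cube([42, 42, 451]);
translate([695, 576, 0]) cube([42, 42, 451]);
translate([231, 591, 476]) cube([506, 27, 534]);


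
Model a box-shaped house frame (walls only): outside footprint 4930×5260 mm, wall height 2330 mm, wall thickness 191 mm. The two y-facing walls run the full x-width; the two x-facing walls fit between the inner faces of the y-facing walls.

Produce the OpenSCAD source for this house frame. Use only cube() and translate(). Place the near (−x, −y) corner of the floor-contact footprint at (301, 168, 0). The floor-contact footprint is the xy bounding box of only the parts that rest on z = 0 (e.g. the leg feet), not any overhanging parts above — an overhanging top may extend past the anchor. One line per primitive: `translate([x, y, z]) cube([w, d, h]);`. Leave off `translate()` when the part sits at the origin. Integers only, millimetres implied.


translate([301, 168, 0]) cube([4930, 191, 2330]);
translate([301, 5237, 0]) cube([4930, 191, 2330]);
translate([301, 359, 0]) cube([191, 4878, 2330]);
translate([5040, 359, 0]) cube([191, 4878, 2330]);


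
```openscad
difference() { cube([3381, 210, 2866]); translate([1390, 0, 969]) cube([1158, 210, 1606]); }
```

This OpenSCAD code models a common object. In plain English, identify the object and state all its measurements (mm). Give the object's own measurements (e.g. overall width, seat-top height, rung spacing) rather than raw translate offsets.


A wall 3381 mm long (x), 210 mm thick (y), 2866 mm tall, with a rectangular window opening cut through it. The opening is 1158 mm wide and 1606 mm tall; its sill is at z = 969 mm and its near (−x) edge is 1390 mm from the wall's −x end. The opening passes through the full wall thickness.


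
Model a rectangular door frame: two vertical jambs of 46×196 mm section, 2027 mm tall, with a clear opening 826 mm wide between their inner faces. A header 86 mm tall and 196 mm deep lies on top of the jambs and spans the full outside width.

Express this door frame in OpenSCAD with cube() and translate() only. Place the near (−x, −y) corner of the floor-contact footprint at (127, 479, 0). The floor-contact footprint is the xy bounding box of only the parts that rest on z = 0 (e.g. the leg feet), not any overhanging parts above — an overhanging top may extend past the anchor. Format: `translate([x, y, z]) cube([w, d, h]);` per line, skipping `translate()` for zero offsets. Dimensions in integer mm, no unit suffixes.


translate([127, 479, 0]) cube([46, 196, 2027]);
translate([999, 479, 0]) cube([46, 196, 2027]);
translate([127, 479, 2027]) cube([918, 196, 86]);


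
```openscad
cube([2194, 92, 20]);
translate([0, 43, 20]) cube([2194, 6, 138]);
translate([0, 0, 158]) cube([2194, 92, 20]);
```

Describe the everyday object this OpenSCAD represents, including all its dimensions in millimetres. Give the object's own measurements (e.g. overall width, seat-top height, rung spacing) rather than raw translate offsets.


An I-beam lying along x, 2194 mm long. Overall section height 178 mm. Two flanges 92 mm wide (y) and 20 mm thick, one on the floor and one at the top; a web 6 mm thick runs between them, centred on the flange width.


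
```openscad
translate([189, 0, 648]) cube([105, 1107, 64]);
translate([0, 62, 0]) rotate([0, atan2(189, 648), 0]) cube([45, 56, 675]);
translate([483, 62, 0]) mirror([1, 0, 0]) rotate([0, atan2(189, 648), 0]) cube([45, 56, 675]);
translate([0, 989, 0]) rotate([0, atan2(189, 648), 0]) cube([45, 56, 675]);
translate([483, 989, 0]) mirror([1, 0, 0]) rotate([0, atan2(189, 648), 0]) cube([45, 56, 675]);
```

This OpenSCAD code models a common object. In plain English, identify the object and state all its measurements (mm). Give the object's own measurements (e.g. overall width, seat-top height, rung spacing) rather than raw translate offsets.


A sawhorse. A 105×1107×64 mm beam (x, y, z) sits on two A-frame leg pairs. Each pair is two raked legs of 45×56 mm section (56 mm along y) splaying symmetrically in x. Each leg rises 648 mm vertically over 189 mm of horizontal reach and is 675 mm long along its own axis. Every leg's outer bottom edge rests on the floor and its outer top edge meets a bottom edge of the beam — the left legs (tilting toward +x) meet the beam's −x bottom edge, the right legs (their mirror images, tilting toward −x) meet its +x bottom edge — so the leg tops tuck under the beam, the beam's underside is 648 mm above the floor, and the feet are 483 mm apart outside-to-outside with the beam centred between them. The two leg pairs are set in 62 mm from either end of the beam.


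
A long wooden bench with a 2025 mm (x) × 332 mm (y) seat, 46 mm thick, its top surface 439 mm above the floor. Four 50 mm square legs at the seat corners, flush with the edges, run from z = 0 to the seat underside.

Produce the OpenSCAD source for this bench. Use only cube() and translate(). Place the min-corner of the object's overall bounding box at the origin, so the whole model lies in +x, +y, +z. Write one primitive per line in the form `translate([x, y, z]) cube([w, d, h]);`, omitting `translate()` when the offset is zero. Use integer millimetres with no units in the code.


translate([0, 0, 393]) cube([2025, 332, 46]);
cube([50, 50, 393]);
translate([0, 282, 0]) cube([50, 50, 393]);
translate([1975, 0, 0]) cube([50, 50, 393]);
translate([1975, 282, 0]) cube([50, 50, 393]);


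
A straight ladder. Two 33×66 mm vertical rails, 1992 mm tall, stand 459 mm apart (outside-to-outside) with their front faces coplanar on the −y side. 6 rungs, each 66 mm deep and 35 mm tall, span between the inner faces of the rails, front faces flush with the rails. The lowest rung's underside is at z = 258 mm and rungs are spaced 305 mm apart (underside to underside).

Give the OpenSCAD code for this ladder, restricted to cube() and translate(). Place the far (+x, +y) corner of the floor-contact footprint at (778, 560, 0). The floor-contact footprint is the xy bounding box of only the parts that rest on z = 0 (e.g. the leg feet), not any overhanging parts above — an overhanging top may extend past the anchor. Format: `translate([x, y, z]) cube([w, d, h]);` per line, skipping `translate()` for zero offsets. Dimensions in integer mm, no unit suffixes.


translate([319, 494, 0]) cube([33, 66, 1992]);
translate([745, 494, 0]) cube([33, 66, 1992]);
translate([352, 494, 258]) cube([393, 66, 35]);
translate([352, 494, 563]) cube([393, 66, 35]);
translate([352, 494, 868]) cube([393, 66, 35]);
translate([352, 494, 1173]) cube([393, 66, 35]);
translate([352, 494, 1478]) cube([393, 66, 35]);
translate([352, 494, 1783]) cube([393, 66, 35]);
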